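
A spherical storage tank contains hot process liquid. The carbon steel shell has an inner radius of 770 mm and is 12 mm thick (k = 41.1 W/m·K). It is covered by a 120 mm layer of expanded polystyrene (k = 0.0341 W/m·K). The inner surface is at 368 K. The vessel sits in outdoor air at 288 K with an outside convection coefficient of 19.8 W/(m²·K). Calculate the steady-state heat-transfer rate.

Q ≈ 199 W

For a spherical shell R = (1/r₁ − 1/r₂)/(4πk); film R = 1/(h·4πr²). In series:
R_carbon steel shell = (1/0.77 − 1/0.782)/(4π×41.1) = 3.859×10^-5 K/W
R_expanded polystyrene = (1/0.782 − 1/0.902)/(4π×0.0341) = 0.397 K/W
R_outer film = 1/(h·4πr_o²) = 1/(19.8×4π×0.902²) = 0.00494 K/W
R_total = 0.402 K/W
Q = ΔT/R_total = 80/0.402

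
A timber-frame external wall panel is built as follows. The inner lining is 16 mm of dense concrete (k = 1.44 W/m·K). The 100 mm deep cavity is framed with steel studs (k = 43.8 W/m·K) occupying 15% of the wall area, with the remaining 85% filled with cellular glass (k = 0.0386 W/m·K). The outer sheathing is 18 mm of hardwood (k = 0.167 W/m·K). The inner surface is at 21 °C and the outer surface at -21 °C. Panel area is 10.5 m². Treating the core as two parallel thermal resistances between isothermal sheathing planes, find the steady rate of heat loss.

Q ≈ 3290 W

Sheathing layers in series; stud and cavity paths in parallel between them.
R_inner = 0.016/(1.44×10.5) = 0.001058 K/W
R_stud  = 0.1/(43.8×0.15×10.5) = 0.00145 K/W
R_cav   = 0.1/(0.0386×0.85×10.5) = 0.2903 K/W
1/R_core = 1/R_stud + 1/R_cav → R_core = 0.001442 K/W
R_outer = 0.018/(0.167×10.5) = 0.01027 K/W
R_total = 0.01277 K/W
Q = ΔT/R_total = 42/0.01277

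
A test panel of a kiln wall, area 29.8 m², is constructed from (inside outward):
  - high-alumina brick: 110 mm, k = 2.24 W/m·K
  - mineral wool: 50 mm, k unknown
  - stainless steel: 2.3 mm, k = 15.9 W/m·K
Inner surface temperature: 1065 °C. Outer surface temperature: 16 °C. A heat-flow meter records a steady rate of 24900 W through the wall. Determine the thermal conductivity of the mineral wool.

Series thermal resistances:
R_high-alumina brick = L/(kA) = 0.11/(2.24×29.8) = 0.001648 K/W
R_stainless steel = L/(kA) = 0.0023/(15.9×29.8) = 4.854×10^-6 K/W
Sum of known resistances R_other = 0.001653 K/W
Total R = ΔT/Q = 1049/24900 = 0.04213 K/W
R_mineral wool = R_total − R_other = 0.04048 K/W
k = L/(R·A) = 0.05/(0.04048×29.8)

k ≈ 0.0415 W/(m·K)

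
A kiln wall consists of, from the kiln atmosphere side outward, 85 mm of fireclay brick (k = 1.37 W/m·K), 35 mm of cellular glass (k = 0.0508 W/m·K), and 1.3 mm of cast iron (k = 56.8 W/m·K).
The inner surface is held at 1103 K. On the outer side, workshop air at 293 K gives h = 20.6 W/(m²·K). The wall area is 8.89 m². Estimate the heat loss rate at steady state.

Q ≈ 9010 W

Series thermal resistances:
R_fireclay brick = L/(kA) = 0.085/(1.37×8.89) = 0.006979 K/W
R_cellular glass = L/(kA) = 0.035/(0.0508×8.89) = 0.0775 K/W
R_cast iron = L/(kA) = 0.0013/(56.8×8.89) = 2.575×10^-6 K/W
R_outer film = 1/(h_o·A) = 1/(20.6×8.89) = 0.00546 K/W
R_total = 0.08994 K/W
Q = ΔT / R_total = 810 / 0.08994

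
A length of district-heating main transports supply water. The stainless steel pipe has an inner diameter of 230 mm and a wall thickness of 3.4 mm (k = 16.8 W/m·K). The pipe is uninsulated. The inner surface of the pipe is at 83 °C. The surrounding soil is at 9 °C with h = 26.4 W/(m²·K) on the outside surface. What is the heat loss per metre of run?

q′ ≈ 1450 W/m

Treating each annulus and film as a series resistance:
R_stainless steel pipe wall = ln(118.4/115)/(2π×16.8×1) = 2.76×10^-4 K/W
R_outer film = 1/(h_o·2πr_oL) = 1/(26.4×2π×0.1184×1) = 0.05092 K/W
R_total = 0.05119 K/W
Q = ΔT/R_total = 74/0.05119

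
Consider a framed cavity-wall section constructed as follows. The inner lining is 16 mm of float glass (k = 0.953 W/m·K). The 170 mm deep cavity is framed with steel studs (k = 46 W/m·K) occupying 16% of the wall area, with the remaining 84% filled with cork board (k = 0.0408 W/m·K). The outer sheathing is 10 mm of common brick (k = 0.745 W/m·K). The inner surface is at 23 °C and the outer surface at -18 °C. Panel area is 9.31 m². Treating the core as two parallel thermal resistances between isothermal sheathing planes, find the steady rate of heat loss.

Sheathing layers in series; stud and cavity paths in parallel between them.
R_inner = 0.016/(0.953×9.31) = 0.001803 K/W
R_stud  = 0.17/(46×0.16×9.31) = 0.002481 K/W
R_cav   = 0.17/(0.0408×0.84×9.31) = 0.5328 K/W
1/R_core = 1/R_stud + 1/R_cav → R_core = 0.002469 K/W
R_outer = 0.01/(0.745×9.31) = 0.001442 K/W
R_total = 0.005715 K/W
Q = ΔT/R_total = 41/0.005715

Q ≈ 7170 W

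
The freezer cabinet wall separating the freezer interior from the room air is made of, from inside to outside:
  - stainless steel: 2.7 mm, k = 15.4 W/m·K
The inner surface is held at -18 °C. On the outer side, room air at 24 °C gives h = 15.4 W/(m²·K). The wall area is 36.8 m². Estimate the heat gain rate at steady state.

Q ≈ 23700 W

Series thermal resistances:
R_stainless steel = L/(kA) = 0.0027/(15.4×36.8) = 4.764×10^-6 K/W
R_outer film = 1/(h_o·A) = 1/(15.4×36.8) = 0.001765 K/W
R_total = 0.001769 K/W
Q = ΔT / R_total = 42 / 0.001769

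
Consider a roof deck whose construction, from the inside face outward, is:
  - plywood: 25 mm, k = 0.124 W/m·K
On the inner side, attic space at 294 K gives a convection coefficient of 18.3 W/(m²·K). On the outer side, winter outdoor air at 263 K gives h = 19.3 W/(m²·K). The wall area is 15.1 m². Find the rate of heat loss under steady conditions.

Thermal resistances in series:
R_inner film = 1/(h_i·A) = 1/(18.3×15.1) = 0.003619 K/W
R_plywood = L/(kA) = 0.025/(0.124×15.1) = 0.01335 K/W
R_outer film = 1/(h_o·A) = 1/(19.3×15.1) = 0.003431 K/W
R_total = 0.0204 K/W
Q = ΔT / R_total = 31 / 0.0204

Q ≈ 1520 W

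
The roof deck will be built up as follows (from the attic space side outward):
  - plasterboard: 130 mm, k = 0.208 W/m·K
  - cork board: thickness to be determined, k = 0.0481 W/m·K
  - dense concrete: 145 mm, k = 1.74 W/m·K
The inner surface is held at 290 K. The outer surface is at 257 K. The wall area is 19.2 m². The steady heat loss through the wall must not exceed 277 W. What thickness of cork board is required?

L ≈ 76 mm

Using the resistance-network approach (series):
R_plasterboard = L/(kA) = 0.13/(0.208×19.2) = 0.03255 K/W
R_dense concrete = L/(kA) = 0.145/(1.74×19.2) = 0.00434 K/W
Sum of the known resistances R_other = 0.03689 K/W
Required total resistance R_tot = ΔT/Q_allow = 33/277 = 0.1191 K/W
R_cork board = R_tot − R_other = 0.08224 K/W
L = R·k·A = 0.08224×0.0481×19.2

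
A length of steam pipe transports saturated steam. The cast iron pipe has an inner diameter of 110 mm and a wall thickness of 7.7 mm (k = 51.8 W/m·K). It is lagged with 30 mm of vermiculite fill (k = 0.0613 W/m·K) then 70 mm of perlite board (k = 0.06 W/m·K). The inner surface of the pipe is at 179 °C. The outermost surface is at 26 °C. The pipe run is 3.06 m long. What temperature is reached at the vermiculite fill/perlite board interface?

For a radial system each layer contributes R = ln(r_out/r_in)/(2πkL); films add R = 1/(hA).
R_cast iron pipe wall = ln(62.7/55)/(2π×51.8×3.06) = 1.316×10^-4 K/W
R_vermiculite fill = ln(92.7/62.7)/(2π×0.0613×3.06) = 0.3318 K/W
R_perlite board = ln(162.7/92.7)/(2π×0.06×3.06) = 0.4876 K/W
R_total = 0.8195 K/W
Q = ΔT/R_total = 153/0.8195
Q = 187 W
T_interface = T_inner − Q·ΣR(inner→interface) = 179 − 187×0.3319

T ≈ 117 °C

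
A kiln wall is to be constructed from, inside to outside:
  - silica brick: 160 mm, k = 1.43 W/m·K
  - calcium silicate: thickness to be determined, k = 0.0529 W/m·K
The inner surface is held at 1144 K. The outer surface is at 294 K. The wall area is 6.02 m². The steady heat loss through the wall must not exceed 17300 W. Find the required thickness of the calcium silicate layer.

L ≈ 9.73 mm

Series thermal resistances:
R_silica brick = L/(kA) = 0.16/(1.43×6.02) = 0.01859 K/W
Sum of the known resistances R_other = 0.01859 K/W
Required total resistance R_tot = ΔT/Q_allow = 850/17300 = 0.04913 K/W
R_calcium silicate = R_tot − R_other = 0.03055 K/W
L = R·k·A = 0.03055×0.0529×6.02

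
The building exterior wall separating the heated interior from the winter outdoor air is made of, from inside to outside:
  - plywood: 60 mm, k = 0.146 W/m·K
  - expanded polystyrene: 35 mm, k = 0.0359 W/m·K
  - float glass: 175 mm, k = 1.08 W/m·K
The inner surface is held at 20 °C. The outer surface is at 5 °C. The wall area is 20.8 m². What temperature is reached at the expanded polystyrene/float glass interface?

Using the resistance-network approach (series):
R_plywood = L/(kA) = 0.06/(0.146×20.8) = 0.01976 K/W
R_expanded polystyrene = L/(kA) = 0.035/(0.0359×20.8) = 0.04687 K/W
R_float glass = L/(kA) = 0.175/(1.08×20.8) = 0.00779 K/W
R_total = 0.07442 K/W;  Q = ΔT/R_total = 15/0.07442 = 201.6 W
T_interface = T_inner − Q·ΣR(inner→interface) = 20 − 202×0.06663

T ≈ 6.57 °C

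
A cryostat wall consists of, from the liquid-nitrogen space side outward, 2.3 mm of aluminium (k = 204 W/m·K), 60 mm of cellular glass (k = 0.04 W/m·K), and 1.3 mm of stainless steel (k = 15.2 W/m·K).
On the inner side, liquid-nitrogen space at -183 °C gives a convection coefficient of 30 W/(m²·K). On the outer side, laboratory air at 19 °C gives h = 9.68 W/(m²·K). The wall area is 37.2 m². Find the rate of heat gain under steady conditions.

Q ≈ 4590 W

Thermal resistances in series:
R_inner film = 1/(h_i·A) = 1/(30×37.2) = 8.961×10^-4 K/W
R_aluminium = L/(kA) = 0.0023/(204×37.2) = 3.031×10^-7 K/W
R_cellular glass = L/(kA) = 0.06/(0.04×37.2) = 0.04032 K/W
R_stainless steel = L/(kA) = 0.0013/(15.2×37.2) = 2.299×10^-6 K/W
R_outer film = 1/(h_o·A) = 1/(9.68×37.2) = 0.002777 K/W
R_total = 0.044 K/W
Q = ΔT / R_total = 202 / 0.044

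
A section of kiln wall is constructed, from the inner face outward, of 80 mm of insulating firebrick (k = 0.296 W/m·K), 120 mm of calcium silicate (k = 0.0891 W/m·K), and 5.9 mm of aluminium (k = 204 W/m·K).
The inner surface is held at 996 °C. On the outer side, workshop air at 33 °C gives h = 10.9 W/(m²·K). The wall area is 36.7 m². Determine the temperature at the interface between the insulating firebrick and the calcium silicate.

Using the resistance-network approach (series):
R_insulating firebrick = L/(kA) = 0.08/(0.296×36.7) = 0.007364 K/W
R_calcium silicate = L/(kA) = 0.12/(0.0891×36.7) = 0.0367 K/W
R_aluminium = L/(kA) = 0.0059/(204×36.7) = 7.881×10^-7 K/W
R_outer film = 1/(h_o·A) = 1/(10.9×36.7) = 0.0025 K/W
R_total = 0.04656 K/W;  Q = ΔT/R_total = 963/0.04656 = 20680 W
T_interface = T_inner − Q·ΣR(inner→interface) = 996 − 20700×0.007364

T ≈ 844 °C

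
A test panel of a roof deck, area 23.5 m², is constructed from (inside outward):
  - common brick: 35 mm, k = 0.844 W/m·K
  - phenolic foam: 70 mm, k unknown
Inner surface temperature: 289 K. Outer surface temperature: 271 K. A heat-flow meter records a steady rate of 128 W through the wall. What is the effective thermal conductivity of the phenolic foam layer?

k ≈ 0.0215 W/(m·K)

Thermal resistances in series:
R_common brick = L/(kA) = 0.035/(0.844×23.5) = 0.001765 K/W
Sum of known resistances R_other = 0.001765 K/W
Total R = ΔT/Q = 18/128 = 0.1406 K/W
R_phenolic foam = R_total − R_other = 0.1389 K/W
k = L/(R·A) = 0.07/(0.1389×23.5)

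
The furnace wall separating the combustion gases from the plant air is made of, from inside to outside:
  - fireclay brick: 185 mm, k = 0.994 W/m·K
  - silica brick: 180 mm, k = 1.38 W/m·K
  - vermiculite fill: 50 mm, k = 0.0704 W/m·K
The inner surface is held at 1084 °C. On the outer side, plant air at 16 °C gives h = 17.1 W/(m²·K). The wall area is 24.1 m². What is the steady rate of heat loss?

Treating each layer as a thermal resistance in series:
R_fireclay brick = L/(kA) = 0.185/(0.994×24.1) = 0.007723 K/W
R_silica brick = L/(kA) = 0.18/(1.38×24.1) = 0.005412 K/W
R_vermiculite fill = L/(kA) = 0.05/(0.0704×24.1) = 0.02947 K/W
R_outer film = 1/(h_o·A) = 1/(17.1×24.1) = 0.002427 K/W
R_total = 0.04503 K/W
Q = ΔT / R_total = 1068 / 0.04503

Q ≈ 23700 W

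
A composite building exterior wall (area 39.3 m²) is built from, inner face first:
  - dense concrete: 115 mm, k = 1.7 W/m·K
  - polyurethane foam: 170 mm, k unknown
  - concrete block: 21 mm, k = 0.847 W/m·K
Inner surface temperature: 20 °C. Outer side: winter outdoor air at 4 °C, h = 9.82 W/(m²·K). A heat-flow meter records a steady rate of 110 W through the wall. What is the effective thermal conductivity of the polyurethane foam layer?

k ≈ 0.0308 W/(m·K)

Using the resistance-network approach (series):
R_dense concrete = L/(kA) = 0.115/(1.7×39.3) = 0.001721 K/W
R_concrete block = L/(kA) = 0.021/(0.847×39.3) = 6.309×10^-4 K/W
R_outer film = 1/(h_o·A) = 1/(9.82×39.3) = 0.002591 K/W
Sum of known resistances R_other = 0.004943 K/W
Total R = ΔT/Q = 16/110 = 0.1455 K/W
R_polyurethane foam = R_total − R_other = 0.1405 K/W
k = L/(R·A) = 0.17/(0.1405×39.3)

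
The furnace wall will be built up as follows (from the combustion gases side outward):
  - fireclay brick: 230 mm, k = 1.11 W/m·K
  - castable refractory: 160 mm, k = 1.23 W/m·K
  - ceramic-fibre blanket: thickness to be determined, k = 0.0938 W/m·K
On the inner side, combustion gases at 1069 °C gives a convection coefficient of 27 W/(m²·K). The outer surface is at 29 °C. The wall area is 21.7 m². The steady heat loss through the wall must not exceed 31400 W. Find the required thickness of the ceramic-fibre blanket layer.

Treating each layer as a thermal resistance in series:
R_inner film = 1/(h_i·A) = 1/(27×21.7) = 0.001707 K/W
R_fireclay brick = L/(kA) = 0.23/(1.11×21.7) = 0.009549 K/W
R_castable refractory = L/(kA) = 0.16/(1.23×21.7) = 0.005995 K/W
Sum of the known resistances R_other = 0.01725 K/W
Required total resistance R_tot = ΔT/Q_allow = 1040/31400 = 0.03312 K/W
R_ceramic-fibre blanket = R_tot − R_other = 0.01587 K/W
L = R·k·A = 0.01587×0.0938×21.7

L ≈ 32.3 mm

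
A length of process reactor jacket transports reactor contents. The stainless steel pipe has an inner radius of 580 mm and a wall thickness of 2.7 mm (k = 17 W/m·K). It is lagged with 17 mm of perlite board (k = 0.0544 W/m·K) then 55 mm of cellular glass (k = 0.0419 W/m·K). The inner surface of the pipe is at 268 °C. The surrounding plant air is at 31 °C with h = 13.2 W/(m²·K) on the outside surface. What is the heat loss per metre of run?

q′ ≈ 544 W/m

Cylindrical conduction, so R = ln(r₂/r₁)/(2πkL) per layer, in series:
R_stainless steel pipe wall = ln(582.7/580)/(2π×17×1) = 4.348×10^-5 K/W
R_perlite board = ln(599.7/582.7)/(2π×0.0544×1) = 0.08413 K/W
R_cellular glass = ln(654.7/599.7)/(2π×0.0419×1) = 0.3333 K/W
R_outer film = 1/(h_o·2πr_oL) = 1/(13.2×2π×0.6547×1) = 0.01842 K/W
R_total = 0.4359 K/W
Q = ΔT/R_total = 237/0.4359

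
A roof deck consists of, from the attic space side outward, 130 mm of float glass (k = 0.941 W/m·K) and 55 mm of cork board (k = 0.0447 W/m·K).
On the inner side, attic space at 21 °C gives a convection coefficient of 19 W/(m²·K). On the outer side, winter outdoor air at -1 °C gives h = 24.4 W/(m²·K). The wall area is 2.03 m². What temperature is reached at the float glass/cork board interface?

Series thermal resistances:
R_inner film = 1/(h_i·A) = 1/(19×2.03) = 0.02593 K/W
R_float glass = L/(kA) = 0.13/(0.941×2.03) = 0.06805 K/W
R_cork board = L/(kA) = 0.055/(0.0447×2.03) = 0.6061 K/W
R_outer film = 1/(h_o·A) = 1/(24.4×2.03) = 0.02019 K/W
R_total = 0.7203 K/W;  Q = ΔT/R_total = 22/0.7203 = 30.54 W
T_interface = T_inner − Q·ΣR(inner→interface) = 21 − 30.5×0.09398

T ≈ 18.1 °C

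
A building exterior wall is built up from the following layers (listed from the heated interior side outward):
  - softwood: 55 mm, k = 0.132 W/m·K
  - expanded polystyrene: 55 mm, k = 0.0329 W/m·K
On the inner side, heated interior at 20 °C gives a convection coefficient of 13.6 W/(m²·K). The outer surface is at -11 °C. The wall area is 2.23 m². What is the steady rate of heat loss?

Treating each layer as a thermal resistance in series:
R_inner film = 1/(h_i·A) = 1/(13.6×2.23) = 0.03297 K/W
R_softwood = L/(kA) = 0.055/(0.132×2.23) = 0.1868 K/W
R_expanded polystyrene = L/(kA) = 0.055/(0.0329×2.23) = 0.7497 K/W
R_total = 0.9695 K/W
Q = ΔT / R_total = 31 / 0.9695

Q ≈ 32 W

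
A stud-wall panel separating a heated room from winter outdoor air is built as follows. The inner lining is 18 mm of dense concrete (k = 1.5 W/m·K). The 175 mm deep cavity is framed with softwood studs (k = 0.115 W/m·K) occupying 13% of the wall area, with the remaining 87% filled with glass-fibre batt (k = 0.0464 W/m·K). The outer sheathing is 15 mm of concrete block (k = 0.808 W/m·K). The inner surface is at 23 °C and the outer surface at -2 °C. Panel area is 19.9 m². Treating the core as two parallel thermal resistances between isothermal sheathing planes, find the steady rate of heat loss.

Sheathing layers in series; stud and cavity paths in parallel between them.
R_inner = 0.018/(1.5×19.9) = 6.03×10^-4 K/W
R_stud  = 0.175/(0.115×0.13×19.9) = 0.5882 K/W
R_cav   = 0.175/(0.0464×0.87×19.9) = 0.2178 K/W
1/R_core = 1/R_stud + 1/R_cav → R_core = 0.159 K/W
R_outer = 0.015/(0.808×19.9) = 9.329×10^-4 K/W
R_total = 0.1605 K/W
Q = ΔT/R_total = 25/0.1605

Q ≈ 156 W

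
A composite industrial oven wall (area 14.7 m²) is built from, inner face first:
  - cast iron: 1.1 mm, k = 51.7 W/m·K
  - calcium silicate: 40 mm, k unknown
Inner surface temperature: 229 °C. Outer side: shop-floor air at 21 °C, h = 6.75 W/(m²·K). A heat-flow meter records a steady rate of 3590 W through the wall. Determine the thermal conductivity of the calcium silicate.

k ≈ 0.0569 W/(m·K)

Model the wall as resistances in series:
R_cast iron = L/(kA) = 0.0011/(51.7×14.7) = 1.447×10^-6 K/W
R_outer film = 1/(h_o·A) = 1/(6.75×14.7) = 0.01008 K/W
Sum of known resistances R_other = 0.01008 K/W
Total R = ΔT/Q = 208/3590 = 0.05794 K/W
R_calcium silicate = R_total − R_other = 0.04786 K/W
k = L/(R·A) = 0.04/(0.04786×14.7)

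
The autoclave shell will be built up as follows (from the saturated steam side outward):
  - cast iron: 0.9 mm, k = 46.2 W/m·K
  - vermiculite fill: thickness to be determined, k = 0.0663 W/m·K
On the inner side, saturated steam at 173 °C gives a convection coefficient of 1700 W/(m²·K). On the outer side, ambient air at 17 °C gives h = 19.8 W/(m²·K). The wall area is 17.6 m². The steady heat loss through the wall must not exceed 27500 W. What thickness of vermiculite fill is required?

L ≈ 3.23 mm

Series thermal resistances:
R_inner film = 1/(h_i·A) = 1/(1700×17.6) = 3.342×10^-5 K/W
R_cast iron = L/(kA) = 0.0009/(46.2×17.6) = 1.107×10^-6 K/W
R_outer film = 1/(h_o·A) = 1/(19.8×17.6) = 0.00287 K/W
Sum of the known resistances R_other = 0.002904 K/W
Required total resistance R_tot = ΔT/Q_allow = 156/27500 = 0.005673 K/W
R_vermiculite fill = R_tot − R_other = 0.002769 K/W
L = R·k·A = 0.002769×0.0663×17.6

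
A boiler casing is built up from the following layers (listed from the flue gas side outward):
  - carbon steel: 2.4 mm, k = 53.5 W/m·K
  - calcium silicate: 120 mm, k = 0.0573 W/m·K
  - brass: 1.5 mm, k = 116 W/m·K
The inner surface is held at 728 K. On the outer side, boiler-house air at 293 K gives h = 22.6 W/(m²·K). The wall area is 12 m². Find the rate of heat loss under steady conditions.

Using the resistance-network approach (series):
R_carbon steel = L/(kA) = 0.0024/(53.5×12) = 3.738×10^-6 K/W
R_calcium silicate = L/(kA) = 0.12/(0.0573×12) = 0.1745 K/W
R_brass = L/(kA) = 0.0015/(116×12) = 1.078×10^-6 K/W
R_outer film = 1/(h_o·A) = 1/(22.6×12) = 0.003687 K/W
R_total = 0.1782 K/W
Q = ΔT / R_total = 435 / 0.1782

Q ≈ 2440 W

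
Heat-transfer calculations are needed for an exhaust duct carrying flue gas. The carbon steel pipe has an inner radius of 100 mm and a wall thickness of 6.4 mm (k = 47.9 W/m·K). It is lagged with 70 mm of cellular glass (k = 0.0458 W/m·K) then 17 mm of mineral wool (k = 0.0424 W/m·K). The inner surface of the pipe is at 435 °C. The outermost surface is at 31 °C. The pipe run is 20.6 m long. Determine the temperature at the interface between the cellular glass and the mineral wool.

Radial resistances (cylindrical: R_cond = ln(r_o/r_i)/(2πkL), R_conv = 1/(h·2πrL)):
R_carbon steel pipe wall = ln(106.4/100)/(2π×47.9×20.6) = 1.001×10^-5 K/W
R_cellular glass = ln(176.4/106.4)/(2π×0.0458×20.6) = 0.08528 K/W
R_mineral wool = ln(193.4/176.4)/(2π×0.0424×20.6) = 0.01677 K/W
R_total = 0.1021 K/W
Q = ΔT/R_total = 404/0.1021
Q = 3960 W
T_interface = T_inner − Q·ΣR(inner→interface) = 435 − 3960×0.08529

T ≈ 97.4 °C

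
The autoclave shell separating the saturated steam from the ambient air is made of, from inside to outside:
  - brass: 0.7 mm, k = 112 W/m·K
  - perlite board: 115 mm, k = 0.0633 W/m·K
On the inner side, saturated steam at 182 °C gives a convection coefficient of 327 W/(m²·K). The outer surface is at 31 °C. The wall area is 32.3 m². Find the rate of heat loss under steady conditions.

Q ≈ 2680 W

Using the resistance-network approach (series):
R_inner film = 1/(h_i·A) = 1/(327×32.3) = 9.468×10^-5 K/W
R_brass = L/(kA) = 0.0007/(112×32.3) = 1.935×10^-7 K/W
R_perlite board = L/(kA) = 0.115/(0.0633×32.3) = 0.05625 K/W
R_total = 0.05634 K/W
Q = ΔT / R_total = 151 / 0.05634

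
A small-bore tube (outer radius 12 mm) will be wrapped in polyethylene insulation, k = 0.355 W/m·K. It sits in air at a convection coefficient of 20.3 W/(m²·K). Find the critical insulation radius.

r_cr ≈ 17.5 mm

For a cylinder r_cr = k/h = 0.355/20.3
r_cr = 17.5 mm; since the bare radius (12 mm) is below r_cr, adding a thin layer of insulation will *increase* heat loss.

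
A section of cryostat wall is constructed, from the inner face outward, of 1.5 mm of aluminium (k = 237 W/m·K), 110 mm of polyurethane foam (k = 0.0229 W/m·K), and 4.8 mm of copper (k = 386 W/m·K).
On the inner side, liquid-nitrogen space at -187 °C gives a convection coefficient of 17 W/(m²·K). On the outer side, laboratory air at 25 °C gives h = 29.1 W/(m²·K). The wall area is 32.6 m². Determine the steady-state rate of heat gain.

Q ≈ 1410 W

Model the wall as resistances in series:
R_inner film = 1/(h_i·A) = 1/(17×32.6) = 0.001804 K/W
R_aluminium = L/(kA) = 0.0015/(237×32.6) = 1.941×10^-7 K/W
R_polyurethane foam = L/(kA) = 0.11/(0.0229×32.6) = 0.1473 K/W
R_copper = L/(kA) = 0.0048/(386×32.6) = 3.814×10^-7 K/W
R_outer film = 1/(h_o·A) = 1/(29.1×32.6) = 0.001054 K/W
R_total = 0.1502 K/W
Q = ΔT / R_total = 212 / 0.1502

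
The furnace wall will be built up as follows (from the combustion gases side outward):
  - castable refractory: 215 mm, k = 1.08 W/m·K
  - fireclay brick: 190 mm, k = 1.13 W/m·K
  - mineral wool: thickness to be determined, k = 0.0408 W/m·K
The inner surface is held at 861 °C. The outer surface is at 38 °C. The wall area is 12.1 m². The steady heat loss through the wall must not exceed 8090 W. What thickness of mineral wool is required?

L ≈ 35.2 mm

Treating each layer as a thermal resistance in series:
R_castable refractory = L/(kA) = 0.215/(1.08×12.1) = 0.01645 K/W
R_fireclay brick = L/(kA) = 0.19/(1.13×12.1) = 0.0139 K/W
Sum of the known resistances R_other = 0.03035 K/W
Required total resistance R_tot = ΔT/Q_allow = 823/8090 = 0.1017 K/W
R_mineral wool = R_tot − R_other = 0.07138 K/W
L = R·k·A = 0.07138×0.0408×12.1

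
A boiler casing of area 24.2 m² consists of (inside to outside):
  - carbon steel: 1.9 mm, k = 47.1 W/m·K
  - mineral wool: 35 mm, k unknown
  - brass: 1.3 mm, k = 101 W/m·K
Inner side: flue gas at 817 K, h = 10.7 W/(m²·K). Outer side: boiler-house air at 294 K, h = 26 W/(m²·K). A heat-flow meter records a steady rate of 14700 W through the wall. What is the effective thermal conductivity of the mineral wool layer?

k ≈ 0.048 W/(m·K)

Treating each layer as a thermal resistance in series:
R_inner film = 1/(h_i·A) = 1/(10.7×24.2) = 0.003862 K/W
R_carbon steel = L/(kA) = 0.0019/(47.1×24.2) = 1.667×10^-6 K/W
R_brass = L/(kA) = 0.0013/(101×24.2) = 5.319×10^-7 K/W
R_outer film = 1/(h_o·A) = 1/(26×24.2) = 0.001589 K/W
Sum of known resistances R_other = 0.005453 K/W
Total R = ΔT/Q = 523/14700 = 0.03558 K/W
R_mineral wool = R_total − R_other = 0.03012 K/W
k = L/(R·A) = 0.035/(0.03012×24.2)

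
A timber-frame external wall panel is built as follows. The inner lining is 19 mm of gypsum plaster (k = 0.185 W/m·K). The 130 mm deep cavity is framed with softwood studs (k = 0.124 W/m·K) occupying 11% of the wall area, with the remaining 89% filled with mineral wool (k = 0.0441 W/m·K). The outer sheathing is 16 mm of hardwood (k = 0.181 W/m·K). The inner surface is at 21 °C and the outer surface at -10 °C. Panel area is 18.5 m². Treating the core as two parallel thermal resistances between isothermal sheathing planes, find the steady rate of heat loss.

Q ≈ 216 W

Sheathing layers in series; stud and cavity paths in parallel between them.
R_inner = 0.019/(0.185×18.5) = 0.005551 K/W
R_stud  = 0.13/(0.124×0.11×18.5) = 0.5152 K/W
R_cav   = 0.13/(0.0441×0.89×18.5) = 0.179 K/W
1/R_core = 1/R_stud + 1/R_cav → R_core = 0.1329 K/W
R_outer = 0.016/(0.181×18.5) = 0.004778 K/W
R_total = 0.1432 K/W
Q = ΔT/R_total = 31/0.1432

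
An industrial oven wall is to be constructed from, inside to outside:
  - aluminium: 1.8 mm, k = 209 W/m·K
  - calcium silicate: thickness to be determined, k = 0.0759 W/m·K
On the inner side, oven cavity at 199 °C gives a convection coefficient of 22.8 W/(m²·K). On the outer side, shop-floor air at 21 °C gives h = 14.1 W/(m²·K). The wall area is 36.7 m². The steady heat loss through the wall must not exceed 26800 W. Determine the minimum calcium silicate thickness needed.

L ≈ 9.79 mm

Treating each layer as a thermal resistance in series:
R_inner film = 1/(h_i·A) = 1/(22.8×36.7) = 0.001195 K/W
R_aluminium = L/(kA) = 0.0018/(209×36.7) = 2.347×10^-7 K/W
R_outer film = 1/(h_o·A) = 1/(14.1×36.7) = 0.001932 K/W
Sum of the known resistances R_other = 0.003128 K/W
Required total resistance R_tot = ΔT/Q_allow = 178/26800 = 0.006642 K/W
R_calcium silicate = R_tot − R_other = 0.003514 K/W
L = R·k·A = 0.003514×0.0759×36.7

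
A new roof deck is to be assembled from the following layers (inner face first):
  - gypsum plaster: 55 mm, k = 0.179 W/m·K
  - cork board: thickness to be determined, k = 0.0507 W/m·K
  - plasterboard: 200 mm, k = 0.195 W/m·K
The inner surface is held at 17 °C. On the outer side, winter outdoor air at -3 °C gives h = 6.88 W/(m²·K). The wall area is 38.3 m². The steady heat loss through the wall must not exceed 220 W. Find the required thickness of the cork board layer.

L ≈ 102 mm

Treating each layer as a thermal resistance in series:
R_gypsum plaster = L/(kA) = 0.055/(0.179×38.3) = 0.008023 K/W
R_plasterboard = L/(kA) = 0.2/(0.195×38.3) = 0.02678 K/W
R_outer film = 1/(h_o·A) = 1/(6.88×38.3) = 0.003795 K/W
Sum of the known resistances R_other = 0.0386 K/W
Required total resistance R_tot = ΔT/Q_allow = 20/220 = 0.09091 K/W
R_cork board = R_tot − R_other = 0.05231 K/W
L = R·k·A = 0.05231×0.0507×38.3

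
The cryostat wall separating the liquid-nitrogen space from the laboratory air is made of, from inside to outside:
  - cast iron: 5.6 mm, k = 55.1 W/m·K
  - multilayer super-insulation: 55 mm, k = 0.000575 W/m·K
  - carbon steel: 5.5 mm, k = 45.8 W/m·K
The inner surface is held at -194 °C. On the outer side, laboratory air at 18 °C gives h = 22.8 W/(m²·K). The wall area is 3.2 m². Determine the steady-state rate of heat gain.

Q ≈ 7.09 W

Model the wall as resistances in series:
R_cast iron = L/(kA) = 0.0056/(55.1×3.2) = 3.176×10^-5 K/W
R_multilayer super-insulation = L/(kA) = 0.055/(0.000575×3.2) = 29.89 K/W
R_carbon steel = L/(kA) = 0.0055/(45.8×3.2) = 3.753×10^-5 K/W
R_outer film = 1/(h_o·A) = 1/(22.8×3.2) = 0.01371 K/W
R_total = 29.91 K/W
Q = ΔT / R_total = 212 / 29.91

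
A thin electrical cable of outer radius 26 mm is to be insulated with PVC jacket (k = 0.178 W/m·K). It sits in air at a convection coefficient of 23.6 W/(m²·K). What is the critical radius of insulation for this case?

For a cylinder r_cr = k/h = 0.178/23.6
r_cr = 7.54 mm; since the bare radius (26 mm) is above r_cr, any added insulation will reduce heat loss.

r_cr ≈ 7.54 mm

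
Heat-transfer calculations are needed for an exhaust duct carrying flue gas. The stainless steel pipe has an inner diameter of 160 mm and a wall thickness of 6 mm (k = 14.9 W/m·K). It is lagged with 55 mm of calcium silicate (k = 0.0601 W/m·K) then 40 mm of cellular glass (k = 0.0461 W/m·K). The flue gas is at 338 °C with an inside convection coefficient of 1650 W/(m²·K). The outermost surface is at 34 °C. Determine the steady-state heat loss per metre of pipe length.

For a radial system each layer contributes R = ln(r_out/r_in)/(2πkL); films add R = 1/(hA).
R_inner film = 1/(h_i·2πr₁L) = 1/(1650×2π×0.08×1) = 0.001206 K/W
R_stainless steel pipe wall = ln(86/80)/(2π×14.9×1) = 7.725×10^-4 K/W
R_calcium silicate = ln(141/86)/(2π×0.0601×1) = 1.309 K/W
R_cellular glass = ln(181/141)/(2π×0.0461×1) = 0.8622 K/W
R_total = 2.173 K/W
Q = ΔT/R_total = 304/2.173

q′ ≈ 140 W/m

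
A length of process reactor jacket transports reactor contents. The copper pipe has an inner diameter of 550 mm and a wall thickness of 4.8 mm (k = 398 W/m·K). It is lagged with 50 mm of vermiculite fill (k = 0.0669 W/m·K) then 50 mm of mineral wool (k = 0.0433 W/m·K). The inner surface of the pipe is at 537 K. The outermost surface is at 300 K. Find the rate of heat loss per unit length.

Per-layer cylindrical resistances, series-summed:
R_copper pipe wall = ln(279.8/275)/(2π×398×1) = 6.92×10^-6 K/W
R_vermiculite fill = ln(329.8/279.8)/(2π×0.0669×1) = 0.3911 K/W
R_mineral wool = ln(379.8/329.8)/(2π×0.0433×1) = 0.5188 K/W
R_total = 0.91 K/W
Q = ΔT/R_total = 237/0.91

q′ ≈ 260 W/m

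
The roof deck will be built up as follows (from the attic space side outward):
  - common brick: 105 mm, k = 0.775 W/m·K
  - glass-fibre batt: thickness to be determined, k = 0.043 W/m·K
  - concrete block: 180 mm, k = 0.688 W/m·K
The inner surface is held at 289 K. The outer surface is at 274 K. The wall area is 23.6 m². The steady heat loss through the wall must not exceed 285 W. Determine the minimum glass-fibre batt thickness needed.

L ≈ 36.3 mm

Model the wall as resistances in series:
R_common brick = L/(kA) = 0.105/(0.775×23.6) = 0.005741 K/W
R_concrete block = L/(kA) = 0.18/(0.688×23.6) = 0.01109 K/W
Sum of the known resistances R_other = 0.01683 K/W
Required total resistance R_tot = ΔT/Q_allow = 15/285 = 0.05263 K/W
R_glass-fibre batt = R_tot − R_other = 0.0358 K/W
L = R·k·A = 0.0358×0.043×23.6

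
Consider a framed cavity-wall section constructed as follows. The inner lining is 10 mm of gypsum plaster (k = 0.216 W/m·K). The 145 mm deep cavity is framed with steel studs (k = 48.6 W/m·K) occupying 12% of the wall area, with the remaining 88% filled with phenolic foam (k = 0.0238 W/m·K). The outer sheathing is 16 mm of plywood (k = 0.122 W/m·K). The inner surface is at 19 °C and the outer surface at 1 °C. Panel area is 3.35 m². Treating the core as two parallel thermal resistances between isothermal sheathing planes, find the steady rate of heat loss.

Sheathing layers in series; stud and cavity paths in parallel between them.
R_inner = 0.01/(0.216×3.35) = 0.01382 K/W
R_stud  = 0.145/(48.6×0.12×3.35) = 0.007422 K/W
R_cav   = 0.145/(0.0238×0.88×3.35) = 2.067 K/W
1/R_core = 1/R_stud + 1/R_cav → R_core = 0.007395 K/W
R_outer = 0.016/(0.122×3.35) = 0.03915 K/W
R_total = 0.06036 K/W
Q = ΔT/R_total = 18/0.06036

Q ≈ 298 W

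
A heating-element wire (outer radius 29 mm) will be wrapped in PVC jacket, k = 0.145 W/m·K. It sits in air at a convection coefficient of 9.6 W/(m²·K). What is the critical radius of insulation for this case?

r_cr ≈ 15.1 mm

For a cylinder r_cr = k/h = 0.145/9.6
r_cr = 15.1 mm; since the bare radius (29 mm) is above r_cr, any added insulation will reduce heat loss.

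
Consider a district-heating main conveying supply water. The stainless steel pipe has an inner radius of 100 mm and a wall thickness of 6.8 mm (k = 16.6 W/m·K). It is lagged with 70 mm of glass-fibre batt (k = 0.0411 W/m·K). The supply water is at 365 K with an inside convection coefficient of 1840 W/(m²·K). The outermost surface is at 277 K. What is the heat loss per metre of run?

Radial resistances (cylindrical: R_cond = ln(r_o/r_i)/(2πkL), R_conv = 1/(h·2πrL)):
R_inner film = 1/(h_i·2πr₁L) = 1/(1840×2π×0.1×1) = 8.65×10^-4 K/W
R_stainless steel pipe wall = ln(106.8/100)/(2π×16.6×1) = 6.307×10^-4 K/W
R_glass-fibre batt = ln(176.8/106.8)/(2π×0.0411×1) = 1.952 K/W
R_total = 1.953 K/W
Q = ΔT/R_total = 88/1.953

q′ ≈ 45 W/m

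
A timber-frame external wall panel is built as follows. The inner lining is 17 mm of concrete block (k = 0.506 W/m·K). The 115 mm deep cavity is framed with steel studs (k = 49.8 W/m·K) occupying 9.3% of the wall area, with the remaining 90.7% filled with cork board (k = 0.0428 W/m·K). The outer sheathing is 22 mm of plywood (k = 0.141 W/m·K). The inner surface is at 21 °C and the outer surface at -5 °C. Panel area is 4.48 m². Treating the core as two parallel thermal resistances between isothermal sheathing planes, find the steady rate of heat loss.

Q ≈ 544 W

Sheathing layers in series; stud and cavity paths in parallel between them.
R_inner = 0.017/(0.506×4.48) = 0.007499 K/W
R_stud  = 0.115/(49.8×0.093×4.48) = 0.005543 K/W
R_cav   = 0.115/(0.0428×0.907×4.48) = 0.6613 K/W
1/R_core = 1/R_stud + 1/R_cav → R_core = 0.005496 K/W
R_outer = 0.022/(0.141×4.48) = 0.03483 K/W
R_total = 0.04782 K/W
Q = ΔT/R_total = 26/0.04782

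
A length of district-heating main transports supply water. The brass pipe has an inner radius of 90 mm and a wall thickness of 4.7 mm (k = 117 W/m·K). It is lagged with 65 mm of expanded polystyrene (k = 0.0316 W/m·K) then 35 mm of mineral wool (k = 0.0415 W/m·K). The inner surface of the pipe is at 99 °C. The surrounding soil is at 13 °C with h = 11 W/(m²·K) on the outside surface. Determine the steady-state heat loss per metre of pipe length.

q′ ≈ 24.8 W/m

For a radial system each layer contributes R = ln(r_out/r_in)/(2πkL); films add R = 1/(hA).
R_brass pipe wall = ln(94.7/90)/(2π×117×1) = 6.925×10^-5 K/W
R_expanded polystyrene = ln(159.7/94.7)/(2π×0.0316×1) = 2.632 K/W
R_mineral wool = ln(194.7/159.7)/(2π×0.0415×1) = 0.76 K/W
R_outer film = 1/(h_o·2πr_oL) = 1/(11×2π×0.1947×1) = 0.07431 K/W
R_total = 3.466 K/W
Q = ΔT/R_total = 86/3.466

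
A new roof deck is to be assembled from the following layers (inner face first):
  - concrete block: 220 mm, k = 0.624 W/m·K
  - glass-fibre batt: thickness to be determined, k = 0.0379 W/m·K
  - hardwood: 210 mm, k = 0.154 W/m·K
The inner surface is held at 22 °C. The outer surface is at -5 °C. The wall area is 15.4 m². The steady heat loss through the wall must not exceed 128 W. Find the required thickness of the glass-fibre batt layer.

Thermal resistances in series:
R_concrete block = L/(kA) = 0.22/(0.624×15.4) = 0.02289 K/W
R_hardwood = L/(kA) = 0.21/(0.154×15.4) = 0.08855 K/W
Sum of the known resistances R_other = 0.1114 K/W
Required total resistance R_tot = ΔT/Q_allow = 27/128 = 0.2109 K/W
R_glass-fibre batt = R_tot − R_other = 0.0995 K/W
L = R·k·A = 0.0995×0.0379×15.4

L ≈ 58.1 mm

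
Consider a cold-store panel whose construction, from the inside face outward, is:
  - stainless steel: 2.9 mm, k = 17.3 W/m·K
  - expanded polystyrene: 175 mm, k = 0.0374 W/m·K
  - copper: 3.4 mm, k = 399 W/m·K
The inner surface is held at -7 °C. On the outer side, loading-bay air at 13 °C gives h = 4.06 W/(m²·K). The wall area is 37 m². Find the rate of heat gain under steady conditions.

Using the resistance-network approach (series):
R_stainless steel = L/(kA) = 0.0029/(17.3×37) = 4.531×10^-6 K/W
R_expanded polystyrene = L/(kA) = 0.175/(0.0374×37) = 0.1265 K/W
R_copper = L/(kA) = 0.0034/(399×37) = 2.303×10^-7 K/W
R_outer film = 1/(h_o·A) = 1/(4.06×37) = 0.006657 K/W
R_total = 0.1331 K/W
Q = ΔT / R_total = 20 / 0.1331

Q ≈ 150 W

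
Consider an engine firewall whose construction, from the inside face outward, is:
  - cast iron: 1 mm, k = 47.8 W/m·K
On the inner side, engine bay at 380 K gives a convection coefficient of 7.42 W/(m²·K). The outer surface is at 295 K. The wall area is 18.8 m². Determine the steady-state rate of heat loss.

Using the resistance-network approach (series):
R_inner film = 1/(h_i·A) = 1/(7.42×18.8) = 0.007169 K/W
R_cast iron = L/(kA) = 0.001/(47.8×18.8) = 1.113×10^-6 K/W
R_total = 0.00717 K/W
Q = ΔT / R_total = 85 / 0.00717

Q ≈ 11900 W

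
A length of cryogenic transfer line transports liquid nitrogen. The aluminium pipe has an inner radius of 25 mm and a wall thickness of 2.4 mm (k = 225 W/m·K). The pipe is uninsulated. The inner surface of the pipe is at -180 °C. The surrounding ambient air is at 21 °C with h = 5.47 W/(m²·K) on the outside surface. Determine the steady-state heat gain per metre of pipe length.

Cylindrical conduction, so R = ln(r₂/r₁)/(2πkL) per layer, in series:
R_aluminium pipe wall = ln(27.4/25)/(2π×225×1) = 6.484×10^-5 K/W
R_outer film = 1/(h_o·2πr_oL) = 1/(5.47×2π×0.0274×1) = 1.062 K/W
R_total = 1.062 K/W
Q = ΔT/R_total = 201/1.062

q′ ≈ 189 W/m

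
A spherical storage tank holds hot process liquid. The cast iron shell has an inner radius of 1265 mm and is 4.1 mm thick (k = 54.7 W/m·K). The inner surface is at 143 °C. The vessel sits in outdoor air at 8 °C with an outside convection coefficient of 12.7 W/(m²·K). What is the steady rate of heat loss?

For a spherical shell R = (1/r₁ − 1/r₂)/(4πk); film R = 1/(h·4πr²). In series:
R_cast iron shell = (1/1.265 − 1/1.2691)/(4π×54.7) = 3.715×10^-6 K/W
R_outer film = 1/(h·4πr_o²) = 1/(12.7×4π×1.2691²) = 0.00389 K/W
R_total = 0.003894 K/W
Q = ΔT/R_total = 135/0.003894

Q ≈ 34700 W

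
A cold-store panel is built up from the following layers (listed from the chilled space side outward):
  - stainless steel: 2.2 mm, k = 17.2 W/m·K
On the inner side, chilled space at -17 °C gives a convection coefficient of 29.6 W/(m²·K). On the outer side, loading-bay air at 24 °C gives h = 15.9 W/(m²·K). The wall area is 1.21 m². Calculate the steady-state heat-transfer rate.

Model the wall as resistances in series:
R_inner film = 1/(h_i·A) = 1/(29.6×1.21) = 0.02792 K/W
R_stainless steel = L/(kA) = 0.0022/(17.2×1.21) = 1.057×10^-4 K/W
R_outer film = 1/(h_o·A) = 1/(15.9×1.21) = 0.05198 K/W
R_total = 0.08 K/W
Q = ΔT / R_total = 41 / 0.08

Q ≈ 512 W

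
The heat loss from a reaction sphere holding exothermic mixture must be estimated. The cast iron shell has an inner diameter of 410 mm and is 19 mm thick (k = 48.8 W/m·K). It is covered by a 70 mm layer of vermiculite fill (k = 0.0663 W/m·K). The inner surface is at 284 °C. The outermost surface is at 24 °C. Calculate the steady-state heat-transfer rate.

For a spherical shell R = (1/r₁ − 1/r₂)/(4πk); film R = 1/(h·4πr²). In series:
R_cast iron shell = (1/0.205 − 1/0.224)/(4π×48.8) = 6.747×10^-4 K/W
R_vermiculite fill = (1/0.224 − 1/0.294)/(4π×0.0663) = 1.276 K/W
R_total = 1.276 K/W
Q = ΔT/R_total = 260/1.276

Q ≈ 204 W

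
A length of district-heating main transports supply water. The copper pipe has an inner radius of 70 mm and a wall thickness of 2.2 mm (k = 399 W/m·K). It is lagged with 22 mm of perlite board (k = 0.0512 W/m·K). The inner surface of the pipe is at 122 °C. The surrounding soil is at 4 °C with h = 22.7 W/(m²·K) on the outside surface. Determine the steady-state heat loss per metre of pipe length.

Radial resistances (cylindrical: R_cond = ln(r_o/r_i)/(2πkL), R_conv = 1/(h·2πrL)):
R_copper pipe wall = ln(72.2/70)/(2π×399×1) = 1.234×10^-5 K/W
R_perlite board = ln(94.2/72.2)/(2π×0.0512×1) = 0.8268 K/W
R_outer film = 1/(h_o·2πr_oL) = 1/(22.7×2π×0.0942×1) = 0.07443 K/W
R_total = 0.9012 K/W
Q = ΔT/R_total = 118/0.9012

q′ ≈ 131 W/m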